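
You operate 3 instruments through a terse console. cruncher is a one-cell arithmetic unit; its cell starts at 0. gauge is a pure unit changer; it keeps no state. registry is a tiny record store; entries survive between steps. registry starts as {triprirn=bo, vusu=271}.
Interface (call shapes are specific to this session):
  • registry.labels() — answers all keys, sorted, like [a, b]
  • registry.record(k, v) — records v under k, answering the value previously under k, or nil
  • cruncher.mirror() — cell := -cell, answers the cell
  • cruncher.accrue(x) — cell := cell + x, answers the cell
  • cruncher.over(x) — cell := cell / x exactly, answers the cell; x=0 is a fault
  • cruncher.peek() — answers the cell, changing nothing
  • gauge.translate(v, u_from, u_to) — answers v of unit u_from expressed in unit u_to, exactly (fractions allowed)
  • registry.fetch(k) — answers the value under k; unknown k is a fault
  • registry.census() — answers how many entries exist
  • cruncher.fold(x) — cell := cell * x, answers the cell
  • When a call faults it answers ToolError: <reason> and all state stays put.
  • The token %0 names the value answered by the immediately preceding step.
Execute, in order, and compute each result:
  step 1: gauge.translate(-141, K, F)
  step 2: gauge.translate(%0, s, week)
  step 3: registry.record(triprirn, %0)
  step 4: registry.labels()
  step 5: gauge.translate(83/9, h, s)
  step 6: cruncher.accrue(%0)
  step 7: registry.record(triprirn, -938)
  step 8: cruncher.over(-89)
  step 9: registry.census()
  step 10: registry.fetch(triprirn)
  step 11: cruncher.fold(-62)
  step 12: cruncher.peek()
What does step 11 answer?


>>> gauge.translate v='-141' u_from='K' u_to='F'
= -71347/100
>>> gauge.translate v='%0' u_from='s' u_to='week'
= -71347/60480000
>>> registry.record k='triprirn' v='%0'
= bo
>>> registry.labels
= [triprirn, vusu]
>>> gauge.translate v='83/9' u_from='h' u_to='s'
= 33200
>>> cruncher.accrue x='%0'
= 33200
>>> registry.record k='triprirn' v='-938'
= -71347/60480000
>>> cruncher.over x='-89'
= -33200/89
>>> registry.census
= 2
>>> registry.fetch k='triprirn'
= -938
>>> cruncher.fold x='-62'
= 2058400/89
>>> cruncher.peek
= 2058400/89

Answer: 2058400/89


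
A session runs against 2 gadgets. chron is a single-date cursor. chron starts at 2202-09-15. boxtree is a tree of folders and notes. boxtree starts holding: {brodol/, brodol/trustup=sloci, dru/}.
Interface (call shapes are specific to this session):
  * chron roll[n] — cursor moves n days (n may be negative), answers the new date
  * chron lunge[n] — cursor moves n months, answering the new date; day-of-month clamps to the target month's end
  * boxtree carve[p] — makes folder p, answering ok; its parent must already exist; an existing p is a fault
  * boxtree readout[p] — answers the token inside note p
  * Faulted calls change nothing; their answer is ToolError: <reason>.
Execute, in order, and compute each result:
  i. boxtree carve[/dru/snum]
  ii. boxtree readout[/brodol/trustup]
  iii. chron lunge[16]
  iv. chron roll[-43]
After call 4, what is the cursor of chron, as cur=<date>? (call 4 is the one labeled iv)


Answer: cur=2203-12-03

Derivation:
;; 1. boxtree carve(p: /dru/snum) : ok
;; 2. boxtree readout(p: /brodol/trustup) : sloci
;; 3. chron lunge(n: 16) : 2204-01-15
;; 4. chron roll(n: -43) : 2203-12-03


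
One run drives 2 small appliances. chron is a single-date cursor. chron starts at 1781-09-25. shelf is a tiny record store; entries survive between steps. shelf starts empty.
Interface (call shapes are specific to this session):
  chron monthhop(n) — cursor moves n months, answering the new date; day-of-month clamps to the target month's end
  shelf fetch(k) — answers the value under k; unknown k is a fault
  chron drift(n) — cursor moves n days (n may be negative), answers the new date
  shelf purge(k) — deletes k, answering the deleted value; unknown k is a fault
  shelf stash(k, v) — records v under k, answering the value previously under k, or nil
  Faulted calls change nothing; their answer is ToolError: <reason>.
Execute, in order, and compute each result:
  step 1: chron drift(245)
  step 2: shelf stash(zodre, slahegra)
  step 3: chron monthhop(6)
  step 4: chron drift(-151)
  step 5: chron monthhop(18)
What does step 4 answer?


Answer: 1782-06-30

Derivation:
! 1. chron drift(n→245) == 1782-05-28
! 2. shelf stash(k→zodre, v→slahegra) == nil
! 3. chron monthhop(n→6) == 1782-11-28
! 4. chron drift(n→-151) == 1782-06-30
! 5. chron monthhop(n→18) == 1783-12-30


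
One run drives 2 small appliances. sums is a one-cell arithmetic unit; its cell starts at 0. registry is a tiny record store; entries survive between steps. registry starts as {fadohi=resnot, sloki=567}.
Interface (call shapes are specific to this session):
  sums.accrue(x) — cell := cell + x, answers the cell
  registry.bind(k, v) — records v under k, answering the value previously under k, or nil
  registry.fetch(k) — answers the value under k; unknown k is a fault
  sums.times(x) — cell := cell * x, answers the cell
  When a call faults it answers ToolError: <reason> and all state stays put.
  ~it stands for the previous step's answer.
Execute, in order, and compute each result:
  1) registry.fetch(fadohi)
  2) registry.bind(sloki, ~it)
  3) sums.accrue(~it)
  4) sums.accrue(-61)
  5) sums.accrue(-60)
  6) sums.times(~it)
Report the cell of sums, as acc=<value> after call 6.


Do: registry.fetch[fadohi]
See: resnot
Do: registry.bind[sloki; ~it]
See: 567
Do: sums.accrue[~it]
See: 567
Do: sums.accrue[-61]
See: 506
Do: sums.accrue[-60]
See: 446
Do: sums.times[~it]
See: 198916

Answer: acc=198916


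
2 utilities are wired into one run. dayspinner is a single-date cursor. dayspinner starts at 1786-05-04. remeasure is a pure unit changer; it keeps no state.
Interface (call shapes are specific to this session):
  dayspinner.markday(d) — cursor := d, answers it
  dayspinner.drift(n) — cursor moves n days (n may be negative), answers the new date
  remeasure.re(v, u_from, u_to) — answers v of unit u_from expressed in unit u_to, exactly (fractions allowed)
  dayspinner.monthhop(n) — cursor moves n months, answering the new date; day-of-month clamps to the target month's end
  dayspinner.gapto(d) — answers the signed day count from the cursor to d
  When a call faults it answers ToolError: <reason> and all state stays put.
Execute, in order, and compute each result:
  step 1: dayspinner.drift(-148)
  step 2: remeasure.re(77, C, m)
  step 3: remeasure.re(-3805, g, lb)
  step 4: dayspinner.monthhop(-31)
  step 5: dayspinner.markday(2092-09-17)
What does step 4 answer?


Calling dayspinner.drift on n='-148', and get 1785-12-07.
Using remeasure.re on v='77', u_from='C', u_to='m': ToolError: incompatible units.
I call remeasure.re on v='-3805', u_from='g', u_to='lb', giving -380500000/45359237.
I use dayspinner.monthhop on n='-31', → 1783-05-07.
Calling dayspinner.markday on d='2092-09-17', — result: 2092-09-17.

Answer: 1783-05-07


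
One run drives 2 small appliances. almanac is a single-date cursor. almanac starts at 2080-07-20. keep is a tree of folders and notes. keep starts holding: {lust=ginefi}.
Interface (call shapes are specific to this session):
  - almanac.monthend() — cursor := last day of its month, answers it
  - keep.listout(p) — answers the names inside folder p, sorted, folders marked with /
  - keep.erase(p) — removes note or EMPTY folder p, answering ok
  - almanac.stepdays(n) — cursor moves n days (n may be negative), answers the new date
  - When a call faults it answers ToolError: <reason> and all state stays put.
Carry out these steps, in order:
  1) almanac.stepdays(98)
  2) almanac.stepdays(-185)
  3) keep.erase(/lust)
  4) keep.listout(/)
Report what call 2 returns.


[in] almanac.stepdays n→98
= 2080-10-26
[in] almanac.stepdays n→-185
= 2080-04-24
[in] keep.erase p→/lust
= ok
[in] keep.listout p→/
= []

Answer: 2080-04-24


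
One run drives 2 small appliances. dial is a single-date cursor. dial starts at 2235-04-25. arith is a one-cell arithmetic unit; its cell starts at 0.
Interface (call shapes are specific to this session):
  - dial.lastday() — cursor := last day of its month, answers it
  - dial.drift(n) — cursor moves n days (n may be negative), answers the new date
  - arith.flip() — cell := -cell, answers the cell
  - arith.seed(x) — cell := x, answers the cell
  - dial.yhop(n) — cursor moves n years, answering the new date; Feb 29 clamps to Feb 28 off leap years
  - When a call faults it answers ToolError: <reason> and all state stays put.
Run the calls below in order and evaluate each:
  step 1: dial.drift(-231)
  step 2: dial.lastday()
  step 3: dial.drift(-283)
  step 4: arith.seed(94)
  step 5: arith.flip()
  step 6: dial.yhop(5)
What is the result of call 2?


→ dial.drift(-231)
← 2234-09-06
→ dial.lastday()
← 2234-09-30
→ dial.drift(-283)
← 2233-12-21
→ arith.seed(94)
← 94
→ arith.flip()
← -94
→ dial.yhop(5)
← 2238-12-21

Answer: 2234-09-30


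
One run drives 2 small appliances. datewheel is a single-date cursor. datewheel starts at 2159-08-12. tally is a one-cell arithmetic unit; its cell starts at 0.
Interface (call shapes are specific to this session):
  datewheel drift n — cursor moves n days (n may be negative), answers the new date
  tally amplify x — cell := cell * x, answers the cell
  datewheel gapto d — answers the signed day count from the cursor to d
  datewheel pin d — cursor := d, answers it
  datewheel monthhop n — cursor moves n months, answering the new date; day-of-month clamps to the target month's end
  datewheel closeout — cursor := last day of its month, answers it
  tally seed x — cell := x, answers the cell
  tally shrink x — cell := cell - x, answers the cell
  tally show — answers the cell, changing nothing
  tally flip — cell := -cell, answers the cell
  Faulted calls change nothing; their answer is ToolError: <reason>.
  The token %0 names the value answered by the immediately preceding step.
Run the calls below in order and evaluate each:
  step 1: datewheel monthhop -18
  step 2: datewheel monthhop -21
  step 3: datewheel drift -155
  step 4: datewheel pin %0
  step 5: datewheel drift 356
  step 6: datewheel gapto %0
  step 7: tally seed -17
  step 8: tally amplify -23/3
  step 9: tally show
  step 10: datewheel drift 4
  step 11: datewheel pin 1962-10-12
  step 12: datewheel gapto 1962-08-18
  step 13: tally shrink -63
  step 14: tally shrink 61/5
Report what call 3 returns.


Answer: 2155-12-09

Derivation:
Then datewheel monthhop using n→-18, which returns 2158-02-12.
I call datewheel monthhop using n→-21, and get 2156-05-12.
Now I run datewheel drift using n→-155, yielding 2155-12-09.
I run datewheel pin using d→%0, — result: 2155-12-09.
Next I call datewheel drift using n→356, yielding 2156-11-29.
I run datewheel gapto using d→%0, — result: 0.
Calling tally seed using x→-17, and observe -17.
Now I run tally amplify using x→-23/3, and get 391/3.
Next I call tally show(), which returns 391/3.
Calling datewheel drift using n→4, giving 2156-12-03.
Now I run datewheel pin using d→1962-10-12, — result: 1962-10-12.
Invoking datewheel gapto using d→1962-08-18, and see -55.
I run tally shrink using x→-63, and see 580/3.
I invoke tally shrink using x→61/5, → 2717/15.


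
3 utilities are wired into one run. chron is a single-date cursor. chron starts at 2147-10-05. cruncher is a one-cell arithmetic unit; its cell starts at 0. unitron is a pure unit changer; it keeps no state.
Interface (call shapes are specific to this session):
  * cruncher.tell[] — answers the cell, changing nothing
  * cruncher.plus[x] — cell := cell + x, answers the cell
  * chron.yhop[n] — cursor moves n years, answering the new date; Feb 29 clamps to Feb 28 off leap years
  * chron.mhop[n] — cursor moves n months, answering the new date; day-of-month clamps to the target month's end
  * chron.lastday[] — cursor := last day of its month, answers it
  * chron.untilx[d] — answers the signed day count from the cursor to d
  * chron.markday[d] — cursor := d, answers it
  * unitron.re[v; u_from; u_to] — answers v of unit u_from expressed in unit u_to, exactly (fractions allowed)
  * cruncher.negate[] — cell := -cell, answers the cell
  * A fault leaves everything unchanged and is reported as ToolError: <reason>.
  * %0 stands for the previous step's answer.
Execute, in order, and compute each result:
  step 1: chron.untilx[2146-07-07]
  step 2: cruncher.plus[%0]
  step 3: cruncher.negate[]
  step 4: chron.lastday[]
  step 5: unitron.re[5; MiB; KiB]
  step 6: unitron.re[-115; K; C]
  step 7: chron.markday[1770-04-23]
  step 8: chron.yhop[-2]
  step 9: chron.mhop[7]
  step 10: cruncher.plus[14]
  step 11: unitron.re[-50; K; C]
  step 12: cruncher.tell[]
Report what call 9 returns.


Answer: 1768-11-23

Derivation:
% chron.untilx(d='2146-07-07') ~> -455
% cruncher.plus(x='%0') ~> -455
% cruncher.negate() ~> 455
% chron.lastday() ~> 2147-10-31
% unitron.re(v='5', u_from='MiB', u_to='KiB') ~> 5120
% unitron.re(v='-115', u_from='K', u_to='C') ~> -7763/20
% chron.markday(d='1770-04-23') ~> 1770-04-23
% chron.yhop(n='-2') ~> 1768-04-23
% chron.mhop(n='7') ~> 1768-11-23
% cruncher.plus(x='14') ~> 469
% unitron.re(v='-50', u_from='K', u_to='C') ~> -6463/20
% cruncher.tell() ~> 469


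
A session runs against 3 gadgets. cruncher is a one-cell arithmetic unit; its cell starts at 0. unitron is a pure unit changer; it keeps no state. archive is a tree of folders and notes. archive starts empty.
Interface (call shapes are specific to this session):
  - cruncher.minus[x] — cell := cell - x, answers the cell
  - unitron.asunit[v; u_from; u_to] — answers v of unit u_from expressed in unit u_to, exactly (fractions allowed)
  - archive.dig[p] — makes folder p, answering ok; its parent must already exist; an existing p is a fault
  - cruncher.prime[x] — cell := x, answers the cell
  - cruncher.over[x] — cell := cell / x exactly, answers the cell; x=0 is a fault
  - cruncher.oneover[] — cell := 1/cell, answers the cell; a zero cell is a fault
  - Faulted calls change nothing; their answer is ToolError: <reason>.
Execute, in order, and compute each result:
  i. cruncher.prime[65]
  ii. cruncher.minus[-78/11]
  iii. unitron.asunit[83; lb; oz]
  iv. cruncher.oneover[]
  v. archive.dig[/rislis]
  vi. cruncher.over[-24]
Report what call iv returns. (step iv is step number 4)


;; cruncher.prime(x→65) -> 65
;; cruncher.minus(x→-78/11) -> 793/11
;; unitron.asunit(v→83, u_from→lb, u_to→oz) -> 1328
;; cruncher.oneover() -> 11/793
;; archive.dig(p→/rislis) -> ok
;; cruncher.over(x→-24) -> -11/19032

Answer: 11/793


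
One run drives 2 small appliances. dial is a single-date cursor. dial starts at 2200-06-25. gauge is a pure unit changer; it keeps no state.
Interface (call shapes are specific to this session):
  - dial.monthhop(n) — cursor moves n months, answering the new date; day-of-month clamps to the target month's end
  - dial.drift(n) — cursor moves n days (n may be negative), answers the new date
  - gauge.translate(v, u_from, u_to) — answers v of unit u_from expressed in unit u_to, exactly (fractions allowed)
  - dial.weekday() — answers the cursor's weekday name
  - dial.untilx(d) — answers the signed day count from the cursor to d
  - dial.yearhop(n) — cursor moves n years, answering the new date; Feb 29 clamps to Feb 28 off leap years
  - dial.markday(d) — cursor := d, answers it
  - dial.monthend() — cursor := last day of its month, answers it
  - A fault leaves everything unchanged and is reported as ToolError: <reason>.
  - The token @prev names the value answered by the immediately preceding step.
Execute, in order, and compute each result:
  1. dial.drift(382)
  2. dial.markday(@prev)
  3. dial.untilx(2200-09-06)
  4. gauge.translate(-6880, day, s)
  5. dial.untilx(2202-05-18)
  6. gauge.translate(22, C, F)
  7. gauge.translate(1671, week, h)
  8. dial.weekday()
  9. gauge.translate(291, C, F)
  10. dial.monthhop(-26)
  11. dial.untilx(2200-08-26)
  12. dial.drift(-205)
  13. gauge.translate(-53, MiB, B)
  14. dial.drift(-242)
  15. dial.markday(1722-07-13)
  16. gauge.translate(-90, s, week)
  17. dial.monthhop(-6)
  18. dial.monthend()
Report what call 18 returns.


Next I call dial.drift on n='382', → 2201-07-12.
I try dial.markday on d='@prev', → 2201-07-12.
Then dial.untilx on d='2200-09-06', → -309.
Then gauge.translate on v='-6880', u_from='day', u_to='s', → -594432000.
Now I run dial.untilx on d='2202-05-18', and see 310.
I use gauge.translate on v='22', u_from='C', u_to='F', and see 358/5.
I use gauge.translate on v='1671', u_from='week', u_to='h', and see 280728.
Calling dial.weekday(), giving Sunday.
Then gauge.translate on v='291', u_from='C', u_to='F', and see 2779/5.
Then dial.monthhop on n='-26', giving 2199-05-12.
Next I call dial.untilx on d='2200-08-26': 471.
I use dial.drift on n='-205', → 2198-10-19.
I try gauge.translate on v='-53', u_from='MiB', u_to='B', which returns -55574528.
Invoking dial.drift on n='-242': 2198-02-19.
Then dial.markday on d='1722-07-13', and observe 1722-07-13.
Using gauge.translate on v='-90', u_from='s', u_to='week', and observe -1/6720.
I invoke dial.monthhop on n='-6', giving 1722-01-13.
Next I call dial.monthend, and get 1722-01-31.

Answer: 1722-01-31


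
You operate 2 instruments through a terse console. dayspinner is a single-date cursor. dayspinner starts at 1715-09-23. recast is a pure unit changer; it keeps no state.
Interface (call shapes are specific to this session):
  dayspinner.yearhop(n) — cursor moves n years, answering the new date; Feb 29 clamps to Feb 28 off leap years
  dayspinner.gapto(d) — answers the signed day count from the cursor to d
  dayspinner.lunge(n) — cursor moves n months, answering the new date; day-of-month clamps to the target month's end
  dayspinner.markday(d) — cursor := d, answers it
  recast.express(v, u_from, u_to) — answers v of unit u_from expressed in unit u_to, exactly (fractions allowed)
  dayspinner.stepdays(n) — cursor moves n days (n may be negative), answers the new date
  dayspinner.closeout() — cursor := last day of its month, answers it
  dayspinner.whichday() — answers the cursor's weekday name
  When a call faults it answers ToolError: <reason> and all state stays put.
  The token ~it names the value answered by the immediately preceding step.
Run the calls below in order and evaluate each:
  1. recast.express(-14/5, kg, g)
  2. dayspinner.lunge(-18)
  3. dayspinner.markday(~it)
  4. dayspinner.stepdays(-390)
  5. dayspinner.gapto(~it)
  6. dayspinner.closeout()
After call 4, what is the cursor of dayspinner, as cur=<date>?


I run recast.express using v: -14/5, u_from: kg, u_to: g, — result: -2800.
I invoke dayspinner.lunge using n: -18, and see 1714-03-23.
I invoke dayspinner.markday using d: ~it, and observe 1714-03-23.
I try dayspinner.stepdays using n: -390, and see 1713-02-26.
Next I call dayspinner.gapto using d: ~it, → 0.
Using dayspinner.closeout, → 1713-02-28.

Answer: cur=1713-02-26


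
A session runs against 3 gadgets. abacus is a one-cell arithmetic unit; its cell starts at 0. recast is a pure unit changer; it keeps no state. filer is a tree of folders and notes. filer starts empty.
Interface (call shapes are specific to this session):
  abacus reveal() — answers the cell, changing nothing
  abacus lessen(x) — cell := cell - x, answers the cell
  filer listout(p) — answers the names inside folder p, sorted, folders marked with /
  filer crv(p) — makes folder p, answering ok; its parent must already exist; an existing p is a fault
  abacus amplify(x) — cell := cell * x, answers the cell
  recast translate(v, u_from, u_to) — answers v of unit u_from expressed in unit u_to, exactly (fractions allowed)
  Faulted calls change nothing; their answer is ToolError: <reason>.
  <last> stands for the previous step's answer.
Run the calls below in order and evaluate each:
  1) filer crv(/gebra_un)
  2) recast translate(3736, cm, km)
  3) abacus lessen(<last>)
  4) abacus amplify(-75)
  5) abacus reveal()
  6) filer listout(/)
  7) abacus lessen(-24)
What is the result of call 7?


Answer: 13401/500

Derivation:
Step: filer crv[p=/gebra_un]
Result: ok
Step: recast translate[v=3736; u_from=cm; u_to=km]
Result: 467/12500
Step: abacus lessen[x=<last>]
Result: -467/12500
Step: abacus amplify[x=-75]
Result: 1401/500
Step: abacus reveal[]
Result: 1401/500
Step: filer listout[p=/]
Result: [gebra_un/]
Step: abacus lessen[x=-24]
Result: 13401/500


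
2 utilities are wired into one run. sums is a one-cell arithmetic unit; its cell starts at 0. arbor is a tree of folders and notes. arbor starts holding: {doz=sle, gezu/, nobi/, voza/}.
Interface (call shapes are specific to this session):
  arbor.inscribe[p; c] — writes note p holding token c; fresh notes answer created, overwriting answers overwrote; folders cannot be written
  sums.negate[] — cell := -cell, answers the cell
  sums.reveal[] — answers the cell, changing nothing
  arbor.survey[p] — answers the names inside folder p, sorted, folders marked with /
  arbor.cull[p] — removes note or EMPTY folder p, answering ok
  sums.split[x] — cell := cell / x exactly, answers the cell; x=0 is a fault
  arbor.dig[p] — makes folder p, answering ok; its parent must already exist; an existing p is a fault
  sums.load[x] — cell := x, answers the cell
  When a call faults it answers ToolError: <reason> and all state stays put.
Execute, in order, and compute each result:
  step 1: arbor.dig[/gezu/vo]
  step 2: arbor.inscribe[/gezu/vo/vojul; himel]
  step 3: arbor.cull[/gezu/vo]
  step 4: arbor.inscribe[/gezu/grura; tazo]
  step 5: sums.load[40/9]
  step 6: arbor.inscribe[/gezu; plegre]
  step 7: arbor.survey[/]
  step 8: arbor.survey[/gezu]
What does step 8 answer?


Answer: [grura, vo/]

Derivation:
-- 1. arbor.dig(p: /gezu/vo) : ok
-- 2. arbor.inscribe(p: /gezu/vo/vojul, c: himel) : created
-- 3. arbor.cull(p: /gezu/vo) : ToolError: not empty
-- 4. arbor.inscribe(p: /gezu/grura, c: tazo) : created
-- 5. sums.load(x: 40/9) : 40/9
-- 6. arbor.inscribe(p: /gezu, c: plegre) : ToolError: is a directory
-- 7. arbor.survey(p: /) : [doz, gezu/, nobi/, voza/]
-- 8. arbor.survey(p: /gezu) : [grura, vo/]


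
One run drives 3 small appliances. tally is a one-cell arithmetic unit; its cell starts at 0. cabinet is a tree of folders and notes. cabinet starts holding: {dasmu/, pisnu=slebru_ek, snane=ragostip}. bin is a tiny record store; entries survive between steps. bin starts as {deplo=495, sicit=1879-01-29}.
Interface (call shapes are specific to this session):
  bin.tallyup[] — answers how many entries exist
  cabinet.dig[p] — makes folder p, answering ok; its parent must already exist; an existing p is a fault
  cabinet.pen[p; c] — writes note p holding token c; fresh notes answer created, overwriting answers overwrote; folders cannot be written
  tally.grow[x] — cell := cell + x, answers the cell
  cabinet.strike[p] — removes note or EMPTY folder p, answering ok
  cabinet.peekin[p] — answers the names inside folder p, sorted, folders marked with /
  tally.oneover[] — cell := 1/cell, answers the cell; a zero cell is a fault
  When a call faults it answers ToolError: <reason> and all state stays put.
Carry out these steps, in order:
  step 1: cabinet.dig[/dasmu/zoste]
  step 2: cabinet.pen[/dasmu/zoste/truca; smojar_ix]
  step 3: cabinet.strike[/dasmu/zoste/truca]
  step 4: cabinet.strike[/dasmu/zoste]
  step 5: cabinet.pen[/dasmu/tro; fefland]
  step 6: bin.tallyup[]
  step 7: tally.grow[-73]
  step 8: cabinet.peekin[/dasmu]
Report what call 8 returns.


Calling dig using p=/dasmu/zoste, yielding ok.
Calling pen using p=/dasmu/zoste/truca, c=smojar_ix: created.
I run strike using p=/dasmu/zoste/truca: ok.
Invoking strike using p=/dasmu/zoste, — result: ok.
I call pen using p=/dasmu/tro, c=fefland, and see created.
Using tallyup(), which returns 2.
I use grow using x=-73, → -73.
Now I run peekin using p=/dasmu, and get [tro].

Answer: [tro]


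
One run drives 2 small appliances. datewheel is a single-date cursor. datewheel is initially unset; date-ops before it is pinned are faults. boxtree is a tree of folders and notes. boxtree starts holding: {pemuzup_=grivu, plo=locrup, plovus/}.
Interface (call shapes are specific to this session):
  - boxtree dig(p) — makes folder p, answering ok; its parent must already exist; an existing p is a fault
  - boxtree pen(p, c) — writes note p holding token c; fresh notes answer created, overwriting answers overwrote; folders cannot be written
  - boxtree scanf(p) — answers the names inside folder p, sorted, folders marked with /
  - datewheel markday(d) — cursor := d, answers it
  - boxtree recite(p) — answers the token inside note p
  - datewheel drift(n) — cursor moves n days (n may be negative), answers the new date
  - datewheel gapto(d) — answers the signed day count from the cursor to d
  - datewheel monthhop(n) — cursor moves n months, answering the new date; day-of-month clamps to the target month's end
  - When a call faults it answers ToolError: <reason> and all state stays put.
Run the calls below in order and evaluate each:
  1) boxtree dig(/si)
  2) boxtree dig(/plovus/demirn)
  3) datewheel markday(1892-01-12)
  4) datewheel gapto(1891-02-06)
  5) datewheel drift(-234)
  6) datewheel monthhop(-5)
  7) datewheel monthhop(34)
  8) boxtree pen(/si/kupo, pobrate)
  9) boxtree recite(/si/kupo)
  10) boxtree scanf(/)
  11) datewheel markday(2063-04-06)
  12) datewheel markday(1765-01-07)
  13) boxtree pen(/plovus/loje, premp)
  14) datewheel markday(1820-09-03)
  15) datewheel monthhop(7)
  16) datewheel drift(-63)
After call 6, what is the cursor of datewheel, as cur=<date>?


Answer: cur=1890-12-23

Derivation:
Step: boxtree dig[p=/si]
Result: ok
Step: boxtree dig[p=/plovus/demirn]
Result: ok
Step: datewheel markday[d=1892-01-12]
Result: 1892-01-12
Step: datewheel gapto[d=1891-02-06]
Result: -340
Step: datewheel drift[n=-234]
Result: 1891-05-23
Step: datewheel monthhop[n=-5]
Result: 1890-12-23
Step: datewheel monthhop[n=34]
Result: 1893-10-23
Step: boxtree pen[p=/si/kupo; c=pobrate]
Result: created
Step: boxtree recite[p=/si/kupo]
Result: pobrate
Step: boxtree scanf[p=/]
Result: [pemuzup_, plo, plovus/, si/]
Step: datewheel markday[d=2063-04-06]
Result: 2063-04-06
Step: datewheel markday[d=1765-01-07]
Result: 1765-01-07
Step: boxtree pen[p=/plovus/loje; c=premp]
Result: created
Step: datewheel markday[d=1820-09-03]
Result: 1820-09-03
Step: datewheel monthhop[n=7]
Result: 1821-04-03
Step: datewheel drift[n=-63]
Result: 1821-01-30


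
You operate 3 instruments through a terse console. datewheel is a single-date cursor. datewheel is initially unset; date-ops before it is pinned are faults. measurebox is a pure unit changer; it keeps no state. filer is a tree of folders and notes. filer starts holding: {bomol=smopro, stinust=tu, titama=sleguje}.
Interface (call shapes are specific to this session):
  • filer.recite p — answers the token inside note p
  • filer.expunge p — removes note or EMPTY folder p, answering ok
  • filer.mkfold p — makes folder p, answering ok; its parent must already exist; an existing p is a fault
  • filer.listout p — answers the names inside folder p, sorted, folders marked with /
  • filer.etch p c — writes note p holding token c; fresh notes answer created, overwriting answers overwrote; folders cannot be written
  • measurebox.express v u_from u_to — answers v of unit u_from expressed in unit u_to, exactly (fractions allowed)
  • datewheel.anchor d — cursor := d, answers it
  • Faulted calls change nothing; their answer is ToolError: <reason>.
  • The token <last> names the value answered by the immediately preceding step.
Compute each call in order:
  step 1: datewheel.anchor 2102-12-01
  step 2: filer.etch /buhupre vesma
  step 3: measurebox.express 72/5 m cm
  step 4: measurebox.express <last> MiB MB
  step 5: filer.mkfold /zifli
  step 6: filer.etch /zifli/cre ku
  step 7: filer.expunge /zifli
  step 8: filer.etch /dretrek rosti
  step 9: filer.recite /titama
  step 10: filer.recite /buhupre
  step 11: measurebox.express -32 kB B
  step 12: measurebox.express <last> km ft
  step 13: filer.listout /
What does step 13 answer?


// anchor(d=2102-12-01) => 2102-12-01
// etch(p=/buhupre, c=vesma) => created
// express(v=72/5, u_from=m, u_to=cm) => 1440
// express(v=<last>, u_from=MiB, u_to=MB) => 4718592/3125
// mkfold(p=/zifli) => ok
// etch(p=/zifli/cre, c=ku) => created
// expunge(p=/zifli) => ToolError: not empty
// etch(p=/dretrek, c=rosti) => created
// recite(p=/titama) => sleguje
// recite(p=/buhupre) => vesma
// express(v=-32, u_from=kB, u_to=B) => -32000
// express(v=<last>, u_from=km, u_to=ft) => -40000000000/381
// listout(p=/) => [bomol, buhupre, dretrek, stinust, titama, zifli/]

Answer: [bomol, buhupre, dretrek, stinust, titama, zifli/]


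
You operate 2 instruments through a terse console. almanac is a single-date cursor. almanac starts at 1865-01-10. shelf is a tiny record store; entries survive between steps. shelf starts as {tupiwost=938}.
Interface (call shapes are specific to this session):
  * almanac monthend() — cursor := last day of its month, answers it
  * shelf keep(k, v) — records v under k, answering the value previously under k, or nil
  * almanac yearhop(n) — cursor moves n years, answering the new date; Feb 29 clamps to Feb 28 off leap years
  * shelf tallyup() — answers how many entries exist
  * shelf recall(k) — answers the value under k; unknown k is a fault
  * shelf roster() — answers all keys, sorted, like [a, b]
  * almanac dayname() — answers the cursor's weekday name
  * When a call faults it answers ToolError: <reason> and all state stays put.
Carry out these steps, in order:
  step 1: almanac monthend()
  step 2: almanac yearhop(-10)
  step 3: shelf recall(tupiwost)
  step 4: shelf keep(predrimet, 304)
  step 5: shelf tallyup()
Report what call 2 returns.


// 1. almanac monthend() => 1865-01-31
// 2. almanac yearhop(-10) => 1855-01-31
// 3. shelf recall(tupiwost) => 938
// 4. shelf keep(predrimet, 304) => nil
// 5. shelf tallyup() => 2

Answer: 1855-01-31


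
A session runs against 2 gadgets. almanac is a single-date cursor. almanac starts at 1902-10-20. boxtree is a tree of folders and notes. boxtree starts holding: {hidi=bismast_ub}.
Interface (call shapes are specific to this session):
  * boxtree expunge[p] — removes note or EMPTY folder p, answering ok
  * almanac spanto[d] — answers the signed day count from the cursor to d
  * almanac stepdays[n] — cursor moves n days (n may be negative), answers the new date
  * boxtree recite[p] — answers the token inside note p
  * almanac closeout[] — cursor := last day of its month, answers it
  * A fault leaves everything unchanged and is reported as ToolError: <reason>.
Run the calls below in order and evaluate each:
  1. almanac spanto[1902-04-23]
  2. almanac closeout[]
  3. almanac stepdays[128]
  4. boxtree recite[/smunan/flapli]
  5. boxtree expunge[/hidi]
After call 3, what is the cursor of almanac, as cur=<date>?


Answer: cur=1903-03-08

Derivation:
% 1. almanac spanto(d→1902-04-23) ~> -180
% 2. almanac closeout() ~> 1902-10-31
% 3. almanac stepdays(n→128) ~> 1903-03-08
% 4. boxtree recite(p→/smunan/flapli) ~> ToolError: not found
% 5. boxtree expunge(p→/hidi) ~> ok


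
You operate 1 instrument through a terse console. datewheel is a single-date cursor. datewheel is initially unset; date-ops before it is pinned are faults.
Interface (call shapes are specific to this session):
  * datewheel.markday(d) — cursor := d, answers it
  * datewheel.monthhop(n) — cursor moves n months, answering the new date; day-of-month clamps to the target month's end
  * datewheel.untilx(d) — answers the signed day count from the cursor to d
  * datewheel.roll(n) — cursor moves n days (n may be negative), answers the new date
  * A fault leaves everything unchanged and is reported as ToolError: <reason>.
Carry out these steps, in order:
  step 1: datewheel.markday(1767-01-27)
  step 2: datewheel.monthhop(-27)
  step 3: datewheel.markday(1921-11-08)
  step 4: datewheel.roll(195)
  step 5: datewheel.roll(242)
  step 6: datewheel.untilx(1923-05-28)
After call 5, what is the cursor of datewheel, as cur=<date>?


Answer: cur=1923-01-19

Derivation:
% datewheel.markday d=1767-01-27
:: 1767-01-27
% datewheel.monthhop n=-27
:: 1764-10-27
% datewheel.markday d=1921-11-08
:: 1921-11-08
% datewheel.roll n=195
:: 1922-05-22
% datewheel.roll n=242
:: 1923-01-19
% datewheel.untilx d=1923-05-28
:: 129


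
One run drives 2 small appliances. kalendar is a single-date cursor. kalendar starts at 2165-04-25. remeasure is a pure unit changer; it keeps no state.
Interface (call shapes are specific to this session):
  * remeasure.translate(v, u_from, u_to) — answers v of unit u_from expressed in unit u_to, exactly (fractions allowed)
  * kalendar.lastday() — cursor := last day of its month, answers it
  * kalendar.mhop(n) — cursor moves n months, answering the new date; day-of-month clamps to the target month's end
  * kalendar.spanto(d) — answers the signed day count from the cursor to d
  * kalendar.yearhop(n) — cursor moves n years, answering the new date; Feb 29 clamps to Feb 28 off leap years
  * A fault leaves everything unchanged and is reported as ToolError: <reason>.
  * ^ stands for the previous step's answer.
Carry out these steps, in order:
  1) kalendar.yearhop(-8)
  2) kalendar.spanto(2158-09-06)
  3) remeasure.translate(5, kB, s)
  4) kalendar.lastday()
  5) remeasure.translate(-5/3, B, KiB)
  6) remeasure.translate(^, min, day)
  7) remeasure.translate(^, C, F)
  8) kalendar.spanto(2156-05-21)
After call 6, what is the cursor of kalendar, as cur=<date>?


Answer: cur=2157-04-30

Derivation:
;; kalendar.yearhop(n→-8) : 2157-04-25
;; kalendar.spanto(d→2158-09-06) : 499
;; remeasure.translate(v→5, u_from→kB, u_to→s) : ToolError: incompatible units
;; kalendar.lastday() : 2157-04-30
;; remeasure.translate(v→-5/3, u_from→B, u_to→KiB) : -5/3072
;; remeasure.translate(v→^, u_from→min, u_to→day) : -1/884736
;; remeasure.translate(v→^, u_from→C, u_to→F) : 15728639/491520
;; kalendar.spanto(d→2156-05-21) : -344


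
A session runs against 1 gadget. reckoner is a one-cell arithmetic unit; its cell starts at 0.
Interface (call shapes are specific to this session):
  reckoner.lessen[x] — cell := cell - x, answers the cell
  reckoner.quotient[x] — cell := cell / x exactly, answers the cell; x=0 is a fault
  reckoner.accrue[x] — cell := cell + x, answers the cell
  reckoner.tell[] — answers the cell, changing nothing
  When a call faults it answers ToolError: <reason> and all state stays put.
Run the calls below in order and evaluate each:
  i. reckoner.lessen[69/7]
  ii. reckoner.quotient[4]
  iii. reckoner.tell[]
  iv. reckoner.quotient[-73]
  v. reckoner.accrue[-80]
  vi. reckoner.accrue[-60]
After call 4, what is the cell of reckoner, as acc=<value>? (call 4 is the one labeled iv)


Answer: acc=69/2044

Derivation:
% 1. lessen(x=69/7) : -69/7
% 2. quotient(x=4) : -69/28
% 3. tell() : -69/28
% 4. quotient(x=-73) : 69/2044
% 5. accrue(x=-80) : -163451/2044
% 6. accrue(x=-60) : -286091/2044


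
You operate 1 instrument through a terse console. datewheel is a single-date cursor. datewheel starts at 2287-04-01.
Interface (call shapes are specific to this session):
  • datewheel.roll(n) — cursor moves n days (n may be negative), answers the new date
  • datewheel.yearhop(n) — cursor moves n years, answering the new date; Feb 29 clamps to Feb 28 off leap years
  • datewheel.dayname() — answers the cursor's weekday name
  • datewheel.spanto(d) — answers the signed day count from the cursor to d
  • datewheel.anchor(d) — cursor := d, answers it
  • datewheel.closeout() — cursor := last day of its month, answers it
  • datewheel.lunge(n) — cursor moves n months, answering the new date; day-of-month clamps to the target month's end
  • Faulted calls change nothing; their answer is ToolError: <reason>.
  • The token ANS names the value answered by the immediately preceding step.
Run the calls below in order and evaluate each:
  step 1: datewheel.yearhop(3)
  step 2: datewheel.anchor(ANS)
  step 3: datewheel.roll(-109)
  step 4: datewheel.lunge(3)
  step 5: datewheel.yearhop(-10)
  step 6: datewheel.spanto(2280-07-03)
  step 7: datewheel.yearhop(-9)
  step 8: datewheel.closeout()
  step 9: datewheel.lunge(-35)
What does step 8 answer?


Answer: 2271-03-31

Derivation:
Now I run yearhop passing 3, and see 2290-04-01.
I run anchor passing ANS, and get 2290-04-01.
Invoking roll passing -109, which returns 2289-12-13.
I invoke lunge passing 3, giving 2290-03-13.
Invoking yearhop passing -10, and see 2280-03-13.
I invoke spanto passing 2280-07-03, which returns 112.
I call yearhop passing -9, and see 2271-03-13.
Now I run closeout(), and see 2271-03-31.
Next I call lunge passing -35, → 2268-04-30.


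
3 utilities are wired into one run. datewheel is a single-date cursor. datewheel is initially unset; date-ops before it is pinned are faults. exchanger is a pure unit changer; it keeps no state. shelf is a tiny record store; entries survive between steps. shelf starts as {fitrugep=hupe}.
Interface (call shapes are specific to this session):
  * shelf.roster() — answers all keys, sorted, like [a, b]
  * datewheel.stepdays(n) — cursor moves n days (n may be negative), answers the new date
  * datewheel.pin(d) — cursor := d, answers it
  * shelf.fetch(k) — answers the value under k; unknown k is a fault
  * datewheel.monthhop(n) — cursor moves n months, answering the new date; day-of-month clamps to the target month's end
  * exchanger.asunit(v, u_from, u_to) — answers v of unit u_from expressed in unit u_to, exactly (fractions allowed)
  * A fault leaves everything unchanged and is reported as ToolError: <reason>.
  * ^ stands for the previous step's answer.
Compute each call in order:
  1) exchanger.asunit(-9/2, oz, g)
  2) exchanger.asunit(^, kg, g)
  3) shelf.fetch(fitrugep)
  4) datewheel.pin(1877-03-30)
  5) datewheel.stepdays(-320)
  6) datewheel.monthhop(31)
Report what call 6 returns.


Answer: 1878-12-14

Derivation:
==> asunit(-9/2, oz, g)
<== -408233133/3200000
==> asunit(^, kg, g)
<== -408233133/3200
==> fetch(fitrugep)
<== hupe
==> pin(1877-03-30)
<== 1877-03-30
==> stepdays(-320)
<== 1876-05-14
==> monthhop(31)
<== 1878-12-14


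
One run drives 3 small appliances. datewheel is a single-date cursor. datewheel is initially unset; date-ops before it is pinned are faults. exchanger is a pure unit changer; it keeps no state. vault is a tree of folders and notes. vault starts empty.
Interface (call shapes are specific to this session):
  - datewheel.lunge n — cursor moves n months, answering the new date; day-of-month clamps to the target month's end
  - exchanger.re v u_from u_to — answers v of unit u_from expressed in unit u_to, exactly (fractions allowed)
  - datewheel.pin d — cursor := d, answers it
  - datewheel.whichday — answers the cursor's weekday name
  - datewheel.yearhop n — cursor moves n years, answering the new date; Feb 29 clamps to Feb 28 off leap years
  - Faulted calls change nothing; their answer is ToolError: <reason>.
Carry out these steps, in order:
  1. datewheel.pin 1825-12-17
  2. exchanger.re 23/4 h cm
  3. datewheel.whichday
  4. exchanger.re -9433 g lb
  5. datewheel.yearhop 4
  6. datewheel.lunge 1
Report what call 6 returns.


Do: datewheel.pin[d=1825-12-17]
See: 1825-12-17
Do: exchanger.re[v=23/4; u_from=h; u_to=cm]
See: ToolError: incompatible units
Do: datewheel.whichday[]
See: Saturday
Do: exchanger.re[v=-9433; u_from=g; u_to=lb]
See: -943300000/45359237
Do: datewheel.yearhop[n=4]
See: 1829-12-17
Do: datewheel.lunge[n=1]
See: 1830-01-17

Answer: 1830-01-17


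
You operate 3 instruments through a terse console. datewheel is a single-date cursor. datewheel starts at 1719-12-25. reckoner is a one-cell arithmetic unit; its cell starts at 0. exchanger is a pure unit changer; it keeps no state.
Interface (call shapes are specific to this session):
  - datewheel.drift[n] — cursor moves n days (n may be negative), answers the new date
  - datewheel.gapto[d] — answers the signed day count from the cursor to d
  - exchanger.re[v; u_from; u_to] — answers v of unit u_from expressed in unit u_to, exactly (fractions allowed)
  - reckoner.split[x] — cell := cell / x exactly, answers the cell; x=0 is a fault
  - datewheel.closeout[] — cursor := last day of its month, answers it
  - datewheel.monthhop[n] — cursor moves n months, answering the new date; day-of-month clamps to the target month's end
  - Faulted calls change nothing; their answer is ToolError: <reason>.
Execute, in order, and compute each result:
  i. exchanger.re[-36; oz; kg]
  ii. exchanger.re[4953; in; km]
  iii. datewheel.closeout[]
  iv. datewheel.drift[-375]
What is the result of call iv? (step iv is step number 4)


Then exchanger.re passing v→-36, u_from→oz, u_to→kg: -408233133/400000000.
I use exchanger.re passing v→4953, u_from→in, u_to→km: 629031/5000000.
Next I call datewheel.closeout(), giving 1719-12-31.
Next I call datewheel.drift passing n→-375, — result: 1718-12-21.

Answer: 1718-12-21
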